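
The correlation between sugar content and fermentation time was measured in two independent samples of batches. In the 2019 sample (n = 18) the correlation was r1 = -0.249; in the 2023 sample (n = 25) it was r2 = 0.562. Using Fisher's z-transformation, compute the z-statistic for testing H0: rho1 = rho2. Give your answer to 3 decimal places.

-2.658

Fisher z-transforms: z1 = atanh(-0.249) = -0.254346, z2 = atanh(0.562) = 0.635752; difference d = -0.890098
Var(d) = 1/15 + 1/22 = 0.0666667 + 0.0454545 = 0.1121212
z = d/√Var(d) = -0.890098 / √0.1121212 = -0.890098 / 0.334845 = -2.658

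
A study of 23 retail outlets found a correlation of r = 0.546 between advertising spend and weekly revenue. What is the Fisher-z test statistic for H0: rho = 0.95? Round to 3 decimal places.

-5.452

Fisher z: atanh(0.546) = 0.612665, atanh(0.95) = 1.831781
z = (z_r − z_0)·√(n−3) = (0.612665 − 1.831781)·√20 = -1.219116 · 4.472136 = -5.452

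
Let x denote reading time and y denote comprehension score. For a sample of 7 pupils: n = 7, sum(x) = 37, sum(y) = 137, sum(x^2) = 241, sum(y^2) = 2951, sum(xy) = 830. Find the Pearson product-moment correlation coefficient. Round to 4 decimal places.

Numerator: nΣxy − (Σx)(Σy) = 7·830 − (37)(137) = 741
Denominator: √[(nΣx²−(Σx)²)(nΣy²−(Σy)²)]
  nΣx²−(Σx)² = 7·241 − 1369 = 318;  nΣy²−(Σy)² = 7·2951 − 18769 = 1888
  √(318·1888) = √600384 = 774.8445
r = 741 / 774.8445 = 0.9563

0.9563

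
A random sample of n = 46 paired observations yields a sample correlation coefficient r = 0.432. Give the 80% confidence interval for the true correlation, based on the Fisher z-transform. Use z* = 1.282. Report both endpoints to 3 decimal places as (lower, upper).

(0.261, 0.577)

z_r = atanh(0.432) = 0.462353;  SE = 1/√(n−3) = 1/√43 = 0.152499
z-limits: 0.462353 ± 1.282·0.152499 = 0.462353 ± 0.195504 = [0.266849, 0.657857]
ρ-limits: (tanh 0.266849, tanh 0.657857) = (0.261, 0.577)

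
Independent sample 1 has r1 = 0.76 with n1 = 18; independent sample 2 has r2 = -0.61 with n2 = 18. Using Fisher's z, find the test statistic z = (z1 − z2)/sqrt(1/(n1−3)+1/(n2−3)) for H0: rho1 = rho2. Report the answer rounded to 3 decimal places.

z1 = atanh(0.76) = 0.996215,  z2 = atanh(-0.61) = -0.708921
SE = √(1/(n1−3) + 1/(n2−3)) = √(1/15 + 1/15) = √(0.0666667 + 0.0666667) = √0.1333334 = 0.365148
z = (z1 − z2)/SE = (0.996215 − (-0.708921)) / 0.365148 = 1.705136 / 0.365148 = 4.670

4.670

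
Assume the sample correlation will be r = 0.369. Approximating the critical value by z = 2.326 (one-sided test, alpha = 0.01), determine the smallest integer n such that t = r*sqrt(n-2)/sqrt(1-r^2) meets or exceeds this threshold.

37

Need r·√(n−2)/√(1−r²) ≥ 2.326
√(n−2) ≥ 2.326·√(1−0.136161) / 0.369 = 2.326·0.929429 / 0.369 = 5.8587
n−2 ≥ 34.3244  ⇒  n ≥ 36.3244
Smallest integer n = 37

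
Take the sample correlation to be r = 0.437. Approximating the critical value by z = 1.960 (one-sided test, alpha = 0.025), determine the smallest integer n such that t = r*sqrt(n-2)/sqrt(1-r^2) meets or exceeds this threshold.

Need r·√(n−2)/√(1−r²) ≥ 1.960
√(n−2) ≥ 1.960·√(1−0.190969) / 0.437 = 1.960·0.899462 / 0.437 = 4.0342
n−2 ≥ 16.2748  ⇒  n ≥ 18.2748
Smallest integer n = 19

19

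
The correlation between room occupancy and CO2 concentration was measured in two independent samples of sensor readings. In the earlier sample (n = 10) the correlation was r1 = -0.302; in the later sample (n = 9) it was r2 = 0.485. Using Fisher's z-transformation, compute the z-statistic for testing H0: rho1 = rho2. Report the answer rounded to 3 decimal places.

z1 = atanh(-0.302) = -0.311719,  z2 = atanh(0.485) = 0.529502
SE = √(1/(n1−3) + 1/(n2−3)) = √(1/7 + 1/6) = √(0.1428571 + 0.1666667) = √0.3095238 = 0.556349
z = (z1 − z2)/SE = (-0.311719 − 0.529502) / 0.556349 = -0.841221 / 0.556349 = -1.512

-1.512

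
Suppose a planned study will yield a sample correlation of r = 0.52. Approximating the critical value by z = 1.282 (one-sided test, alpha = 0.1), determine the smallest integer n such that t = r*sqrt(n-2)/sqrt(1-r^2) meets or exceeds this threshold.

Need r·√(n−2)/√(1−r²) ≥ 1.282
√(n−2) ≥ 1.282·√(1−0.2704) / 0.52 = 1.282·0.854166 / 0.52 = 2.1058
n−2 ≥ 4.4344  ⇒  n ≥ 6.4344
Smallest integer n = 7

7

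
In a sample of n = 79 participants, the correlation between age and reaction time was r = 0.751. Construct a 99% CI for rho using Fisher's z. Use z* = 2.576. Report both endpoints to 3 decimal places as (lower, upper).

(0.591, 0.854)

Fisher z: z_r = atanh(r) = ½·ln((1+0.751)/(1−0.751)) = 0.975245
SE(z) = 1/√(n−3) = 1/√76 = 0.114708
99% ⇒ z* = 2.576; margin = 2.576·0.114708 = 0.295488
CI on z-scale: (0.679757, 1.270733)
Back-transform: tanh(0.679757) = 0.591361, tanh(1.270733) = 0.853996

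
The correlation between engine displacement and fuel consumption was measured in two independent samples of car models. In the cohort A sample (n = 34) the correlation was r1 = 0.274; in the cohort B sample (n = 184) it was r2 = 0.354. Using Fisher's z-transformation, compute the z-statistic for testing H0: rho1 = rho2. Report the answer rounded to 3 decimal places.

Fisher z-transforms: z1 = atanh(0.274) = 0.281183, z2 = atanh(0.354) = 0.370009; difference d = -0.088826
Var(d) = 1/31 + 1/181 = 0.0322581 + 0.0055249 = 0.0377830
z = d/√Var(d) = -0.088826 / √0.0377830 = -0.088826 / 0.194378 = -0.457

-0.457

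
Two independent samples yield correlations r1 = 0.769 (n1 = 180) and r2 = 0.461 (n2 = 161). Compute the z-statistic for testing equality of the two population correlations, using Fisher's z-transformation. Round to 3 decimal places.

z1 = atanh(0.769) = 1.017876,  z2 = atanh(0.461) = 0.498580
SE = √(1/(n1−3) + 1/(n2−3)) = √(1/177 + 1/158) = √(0.0056497 + 0.0063291) = √0.0119788 = 0.109448
z = (z1 − z2)/SE = (1.017876 − 0.498580) / 0.109448 = 0.519296 / 0.109448 = 4.745

4.745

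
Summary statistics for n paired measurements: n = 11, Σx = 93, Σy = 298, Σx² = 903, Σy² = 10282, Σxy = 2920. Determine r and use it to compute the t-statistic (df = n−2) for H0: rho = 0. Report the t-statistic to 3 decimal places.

Numerator: nΣxy − (Σx)(Σy) = 11·2920 − (93)(298) = 4406
Denominator: √[(nΣx²−(Σx)²)(nΣy²−(Σy)²)]
  nΣx²−(Σx)² = 11·903 − 8649 = 1284;  nΣy²−(Σy)² = 11·10282 − 88804 = 24298
  √(1284·24298) = √31198632 = 5585.5736
r = 4406 / 5585.5736 = 0.7888
t = r·√(n−2)/√(1−r²) = 0.7888·√9 / √(1−0.622205) = 2.366400 / 0.614650 = 3.850

3.850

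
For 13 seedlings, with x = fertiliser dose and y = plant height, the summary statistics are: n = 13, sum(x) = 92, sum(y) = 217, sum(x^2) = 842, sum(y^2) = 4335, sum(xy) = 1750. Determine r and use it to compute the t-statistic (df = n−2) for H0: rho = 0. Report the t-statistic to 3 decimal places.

2.367

S_xy = nΣxy − ΣxΣy = 13·1750 − 92·217 = 22750 − 19964 = 2786
S_xx = nΣx² − (Σx)² = 13·842 − 92² = 10946 − 8464 = 2482
S_yy = nΣy² − (Σy)² = 13·4335 − 217² = 56355 − 47089 = 9266
r = S_xy / √(S_xx·S_yy) = 2786 / √(2482·9266) = 2786 / √22998212 = 2786 / 4795.6451 = 0.5809
t = r·√(n−2)/√(1−r²) = 0.5809·√11 / √(1−0.337445) = 1.926627 / 0.813975 = 2.367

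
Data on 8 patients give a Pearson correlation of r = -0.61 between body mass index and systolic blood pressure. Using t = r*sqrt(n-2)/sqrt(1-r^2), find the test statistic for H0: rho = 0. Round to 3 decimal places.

1 − r² = 1 − 0.3721 = 0.6279;  √(1−r²) = 0.792401
√(n−2) = √6 = 2.449490
t = r·√(n−2)/√(1−r²) = -0.61 · 2.449490 / 0.792401 = -1.886

-1.886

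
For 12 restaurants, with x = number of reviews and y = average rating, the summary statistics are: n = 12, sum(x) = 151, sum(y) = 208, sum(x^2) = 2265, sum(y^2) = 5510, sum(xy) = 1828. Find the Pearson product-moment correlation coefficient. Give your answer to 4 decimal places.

-0.9468

S_xy = nΣxy − ΣxΣy = 12·1828 − 151·208 = 21936 − 31408 = -9472
S_xx = nΣx² − (Σx)² = 12·2265 − 151² = 27180 − 22801 = 4379
S_yy = nΣy² − (Σy)² = 12·5510 − 208² = 66120 − 43264 = 22856
r = S_xy / √(S_xx·S_yy) = -9472 / √(4379·22856) = -9472 / √100086424 = -9472 / 10004.3203 = -0.9468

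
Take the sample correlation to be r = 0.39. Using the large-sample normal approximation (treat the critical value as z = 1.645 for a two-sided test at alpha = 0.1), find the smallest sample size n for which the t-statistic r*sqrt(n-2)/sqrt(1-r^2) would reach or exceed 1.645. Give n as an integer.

18

r√(n−2)/√(1−r²) ≥ 1.645  ⇔  n−2 ≥ (1.645)²·(1−r²)/r²
(1−r²)/r² = (1−0.1521)/0.1521 = 5.5746
n ≥ 2 + 2.706025·5.5746 = 2 + 15.0850 = 17.0850
⌈17.0850⌉ = 18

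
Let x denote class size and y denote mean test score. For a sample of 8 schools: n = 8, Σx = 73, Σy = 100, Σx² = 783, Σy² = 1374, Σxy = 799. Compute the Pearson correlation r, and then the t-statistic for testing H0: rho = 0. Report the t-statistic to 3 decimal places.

-6.928

Numerator: nΣxy − (Σx)(Σy) = 8·799 − (73)(100) = -908
Denominator: √[(nΣx²−(Σx)²)(nΣy²−(Σy)²)]
  nΣx²−(Σx)² = 8·783 − 5329 = 935;  nΣy²−(Σy)² = 8·1374 − 10000 = 992
  √(935·992) = √927520 = 963.0784
r = -908 / 963.0784 = -0.9428
t = r·√(n−2)/√(1−r²) = -0.9428·√6 / √(1−0.888872) = -2.309379 / 0.333359 = -6.928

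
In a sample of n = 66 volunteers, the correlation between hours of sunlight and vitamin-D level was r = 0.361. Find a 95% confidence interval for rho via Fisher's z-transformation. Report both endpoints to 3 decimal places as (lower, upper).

z_r = atanh(0.361) = 0.378035;  SE = 1/√(n−3) = 1/√63 = 0.125988
z-limits: 0.378035 ± 1.960·0.125988 = 0.378035 ± 0.246936 = [0.131099, 0.624971]
ρ-limits: (tanh 0.131099, tanh 0.624971) = (0.130, 0.555)

(0.130, 0.555)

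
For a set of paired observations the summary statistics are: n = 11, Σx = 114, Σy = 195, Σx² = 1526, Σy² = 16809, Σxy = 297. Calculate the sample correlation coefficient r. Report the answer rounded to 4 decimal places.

S_xy = nΣxy − ΣxΣy = 11·297 − 114·195 = 3267 − 22230 = -18963
S_xx = nΣx² − (Σx)² = 11·1526 − 114² = 16786 − 12996 = 3790
S_yy = nΣy² − (Σy)² = 11·16809 − 195² = 184899 − 38025 = 146874
r = S_xy / √(S_xx·S_yy) = -18963 / √(3790·146874) = -18963 / √556652460 = -18963 / 23593.4834 = -0.8037

-0.8037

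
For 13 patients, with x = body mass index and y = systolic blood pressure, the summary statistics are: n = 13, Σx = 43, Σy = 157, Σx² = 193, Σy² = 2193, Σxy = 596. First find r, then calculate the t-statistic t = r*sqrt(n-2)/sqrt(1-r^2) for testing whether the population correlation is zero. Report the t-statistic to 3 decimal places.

Numerator: nΣxy − (Σx)(Σy) = 13·596 − (43)(157) = 997
Denominator: √[(nΣx²−(Σx)²)(nΣy²−(Σy)²)]
  nΣx²−(Σx)² = 13·193 − 1849 = 660;  nΣy²−(Σy)² = 13·2193 − 24649 = 3860
  √(660·3860) = √2547600 = 1596.1203
r = 997 / 1596.1203 = 0.6246
t = r·√(n−2)/√(1−r²) = 0.6246·√11 / √(1−0.390125) = 2.071564 / 0.780945 = 2.653

2.653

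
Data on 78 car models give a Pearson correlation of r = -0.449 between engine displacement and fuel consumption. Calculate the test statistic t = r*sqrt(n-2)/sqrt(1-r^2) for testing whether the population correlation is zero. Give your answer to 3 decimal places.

t = r·√(n−2) / √(1−r²) with r = -0.449, n = 78
  = -0.449·√76 / √(1 − 0.201601)
  = -0.449·8.717798 / 0.893532
  = -3.914291 / 0.893532 = -4.381

-4.381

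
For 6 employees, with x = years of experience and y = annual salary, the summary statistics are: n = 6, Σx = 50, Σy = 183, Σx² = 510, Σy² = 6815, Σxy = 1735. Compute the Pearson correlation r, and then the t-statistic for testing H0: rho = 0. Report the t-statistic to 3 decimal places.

1.576

Numerator: nΣxy − (Σx)(Σy) = 6·1735 − (50)(183) = 1260
Denominator: √[(nΣx²−(Σx)²)(nΣy²−(Σy)²)]
  nΣx²−(Σx)² = 6·510 − 2500 = 560;  nΣy²−(Σy)² = 6·6815 − 33489 = 7401
  √(560·7401) = √4144560 = 2035.8192
r = 1260 / 2035.8192 = 0.6189
t = r·√(n−2)/√(1−r²) = 0.6189·√4 / √(1−0.383037) = 1.237800 / 0.785470 = 1.576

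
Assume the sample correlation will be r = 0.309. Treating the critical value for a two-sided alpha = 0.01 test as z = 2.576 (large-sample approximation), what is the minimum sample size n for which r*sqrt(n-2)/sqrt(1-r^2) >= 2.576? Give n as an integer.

Need r·√(n−2)/√(1−r²) ≥ 2.576
√(n−2) ≥ 2.576·√(1−0.095481) / 0.309 = 2.576·0.951062 / 0.309 = 7.9286
n−2 ≥ 62.8627  ⇒  n ≥ 64.8627
Smallest integer n = 65

65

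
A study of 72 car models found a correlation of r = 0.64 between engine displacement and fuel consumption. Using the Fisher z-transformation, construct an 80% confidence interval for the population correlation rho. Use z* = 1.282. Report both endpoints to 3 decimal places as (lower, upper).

(0.540, 0.722)

Fisher z: z_r = atanh(r) = ½·ln((1+0.64)/(1−0.64)) = 0.758174
SE(z) = 1/√(n−3) = 1/√69 = 0.120386
80% ⇒ z* = 1.282; margin = 1.282·0.120386 = 0.154335
CI on z-scale: (0.603839, 0.912509)
Back-transform: tanh(0.603839) = 0.539776, tanh(0.912509) = 0.722334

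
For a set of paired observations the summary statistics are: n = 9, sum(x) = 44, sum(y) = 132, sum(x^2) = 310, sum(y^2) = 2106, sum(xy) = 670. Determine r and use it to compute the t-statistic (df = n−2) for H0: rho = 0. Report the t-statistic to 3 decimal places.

0.524

S_xy = nΣxy − ΣxΣy = 9·670 − 44·132 = 6030 − 5808 = 222
S_xx = nΣx² − (Σx)² = 9·310 − 44² = 2790 − 1936 = 854
S_yy = nΣy² − (Σy)² = 9·2106 − 132² = 18954 − 17424 = 1530
r = S_xy / √(S_xx·S_yy) = 222 / √(854·1530) = 222 / √1306620 = 222 / 1143.0748 = 0.1942
t = r·√(n−2)/√(1−r²) = 0.1942·√7 / √(1−0.037714) = 0.513805 / 0.980962 = 0.524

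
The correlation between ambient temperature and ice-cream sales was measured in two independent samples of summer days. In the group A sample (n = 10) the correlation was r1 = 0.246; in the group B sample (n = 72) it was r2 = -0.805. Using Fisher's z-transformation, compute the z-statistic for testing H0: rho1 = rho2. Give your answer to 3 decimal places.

3.438

Fisher z-transforms: z1 = atanh(0.246) = 0.251151, z2 = atanh(-0.805) = -1.112658; difference d = 1.363809
Var(d) = 1/7 + 1/69 = 0.1428571 + 0.0144928 = 0.1573499
z = d/√Var(d) = 1.363809 / √0.1573499 = 1.363809 / 0.396674 = 3.438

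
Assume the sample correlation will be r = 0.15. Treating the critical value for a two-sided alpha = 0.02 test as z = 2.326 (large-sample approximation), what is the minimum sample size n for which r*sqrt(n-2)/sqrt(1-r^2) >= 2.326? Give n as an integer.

Need r·√(n−2)/√(1−r²) ≥ 2.326
√(n−2) ≥ 2.326·√(1−0.0225) / 0.15 = 2.326·0.988686 / 0.15 = 15.3312
n−2 ≥ 235.0457  ⇒  n ≥ 237.0457
Smallest integer n = 238

238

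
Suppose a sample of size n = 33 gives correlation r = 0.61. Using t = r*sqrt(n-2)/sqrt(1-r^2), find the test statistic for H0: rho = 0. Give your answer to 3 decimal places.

4.286

1 − r² = 1 − 0.3721 = 0.6279;  √(1−r²) = 0.792401
√(n−2) = √31 = 5.567764
t = r·√(n−2)/√(1−r²) = 0.61 · 5.567764 / 0.792401 = 4.286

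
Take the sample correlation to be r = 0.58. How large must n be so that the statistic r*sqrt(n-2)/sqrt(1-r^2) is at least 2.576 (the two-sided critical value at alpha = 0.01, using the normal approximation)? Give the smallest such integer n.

r√(n−2)/√(1−r²) ≥ 2.576  ⇔  n−2 ≥ (2.576)²·(1−r²)/r²
(1−r²)/r² = (1−0.3364)/0.3364 = 1.9727
n ≥ 2 + 6.635776·1.9727 = 2 + 13.0904 = 15.0904
⌈15.0904⌉ = 16

16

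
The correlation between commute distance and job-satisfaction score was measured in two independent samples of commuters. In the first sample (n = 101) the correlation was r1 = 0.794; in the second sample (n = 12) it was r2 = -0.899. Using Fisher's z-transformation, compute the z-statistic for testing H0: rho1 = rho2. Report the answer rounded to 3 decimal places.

7.319

Fisher z-transforms: z1 = atanh(0.794) = 1.082163, z2 = atanh(-0.899) = -1.466981; difference d = 2.549144
Var(d) = 1/98 + 1/9 = 0.0102041 + 0.1111111 = 0.1213152
z = d/√Var(d) = 2.549144 / √0.1213152 = 2.549144 / 0.348303 = 7.319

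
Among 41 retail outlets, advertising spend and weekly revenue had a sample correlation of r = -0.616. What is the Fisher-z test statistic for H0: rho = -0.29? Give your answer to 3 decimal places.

-2.589

z_r = atanh(-0.616) = -0.718533,  z_0 = atanh(-0.29) = -0.298566
SE = 1/√(n−3) = 1/√38 = 0.162221
z = (z_r − z_0)/SE = (-0.718533 − (-0.298566)) / 0.162221 = -0.419967 / 0.162221 = -2.589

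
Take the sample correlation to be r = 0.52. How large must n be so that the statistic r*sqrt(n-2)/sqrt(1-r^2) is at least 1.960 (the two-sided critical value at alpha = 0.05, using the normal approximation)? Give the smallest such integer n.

13

Need r·√(n−2)/√(1−r²) ≥ 1.960
√(n−2) ≥ 1.960·√(1−0.2704) / 0.52 = 1.960·0.854166 / 0.52 = 3.2195
n−2 ≥ 10.3652  ⇒  n ≥ 12.3652
Smallest integer n = 13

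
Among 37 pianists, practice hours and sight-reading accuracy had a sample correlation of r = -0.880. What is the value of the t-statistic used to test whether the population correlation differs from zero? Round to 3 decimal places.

1 − r² = 1 − 0.774400 = 0.225600;  √(1−r²) = 0.474974
√(n−2) = √35 = 5.916080
t = r·√(n−2)/√(1−r²) = -0.880 · 5.916080 / 0.474974 = -10.961

-10.961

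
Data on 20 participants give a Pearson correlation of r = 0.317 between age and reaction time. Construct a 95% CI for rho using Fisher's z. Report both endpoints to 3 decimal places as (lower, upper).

(-0.146, 0.666)

Fisher z: z_r = atanh(r) = ½·ln((1+0.317)/(1−0.317)) = 0.328308
SE(z) = 1/√(n−3) = 1/√17 = 0.242536
95% ⇒ z* = 1.960; margin = 1.960·0.242536 = 0.475371
CI on z-scale: (-0.147063, 0.803679)
Back-transform: tanh(-0.147063) = -0.146012, tanh(0.803679) = 0.666089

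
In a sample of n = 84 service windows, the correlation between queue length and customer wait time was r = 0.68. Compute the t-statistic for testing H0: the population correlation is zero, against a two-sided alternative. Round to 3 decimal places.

1 − r² = 1 − 0.4624 = 0.5376;  √(1−r²) = 0.733212
√(n−2) = √82 = 9.055385
t = r·√(n−2)/√(1−r²) = 0.68 · 9.055385 / 0.733212 = 8.398

8.398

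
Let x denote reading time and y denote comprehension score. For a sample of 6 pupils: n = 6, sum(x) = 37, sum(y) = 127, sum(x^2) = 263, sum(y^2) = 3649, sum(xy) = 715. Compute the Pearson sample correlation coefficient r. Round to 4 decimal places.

-0.3726

Numerator: nΣxy − (Σx)(Σy) = 6·715 − (37)(127) = -409
Denominator: √[(nΣx²−(Σx)²)(nΣy²−(Σy)²)]
  nΣx²−(Σx)² = 6·263 − 1369 = 209;  nΣy²−(Σy)² = 6·3649 − 16129 = 5765
  √(209·5765) = √1204885 = 1097.6725
r = -409 / 1097.6725 = -0.3726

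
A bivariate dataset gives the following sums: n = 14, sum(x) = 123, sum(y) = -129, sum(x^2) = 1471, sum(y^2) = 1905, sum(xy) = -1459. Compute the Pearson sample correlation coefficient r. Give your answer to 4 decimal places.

S_xy = nΣxy − ΣxΣy = 14·(-1459) − 123·(-129) = -20426 − (-15867) = -4559
S_xx = nΣx² − (Σx)² = 14·1471 − 123² = 20594 − 15129 = 5465
S_yy = nΣy² − (Σy)² = 14·1905 − (-129)² = 26670 − 16641 = 10029
r = S_xy / √(S_xx·S_yy) = -4559 / √(5465·10029) = -4559 / √54808485 = -4559 / 7403.2753 = -0.6158

-0.6158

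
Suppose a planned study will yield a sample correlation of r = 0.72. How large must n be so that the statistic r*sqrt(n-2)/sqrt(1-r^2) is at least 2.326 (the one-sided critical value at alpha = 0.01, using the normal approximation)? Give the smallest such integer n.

r√(n−2)/√(1−r²) ≥ 2.326  ⇔  n−2 ≥ (2.326)²·(1−r²)/r²
(1−r²)/r² = (1−0.5184)/0.5184 = 0.9290
n ≥ 2 + 5.410276·0.9290 = 2 + 5.0261 = 7.0261
⌈7.0261⌉ = 8

8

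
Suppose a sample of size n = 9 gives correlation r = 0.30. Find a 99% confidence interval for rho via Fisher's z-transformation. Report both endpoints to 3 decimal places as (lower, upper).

(-0.630, 0.877)

z_r = atanh(0.30) = 0.309520;  SE = 1/√(n−3) = 1/√6 = 0.408248
z-limits: 0.309520 ± 2.576·0.408248 = 0.309520 ± 1.051647 = [-0.742127, 1.361167]
ρ-limits: (tanh -0.742127, tanh 1.361167) = (-0.630, 0.877)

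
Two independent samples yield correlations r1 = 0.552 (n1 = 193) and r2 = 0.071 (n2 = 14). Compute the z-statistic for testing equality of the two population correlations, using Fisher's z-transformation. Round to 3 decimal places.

1.774

Fisher z-transforms: z1 = atanh(0.552) = 0.621253, z2 = atanh(0.071) = 0.071120; difference d = 0.550133
Var(d) = 1/190 + 1/11 = 0.0052632 + 0.0909091 = 0.0961723
z = d/√Var(d) = 0.550133 / √0.0961723 = 0.550133 / 0.310117 = 1.774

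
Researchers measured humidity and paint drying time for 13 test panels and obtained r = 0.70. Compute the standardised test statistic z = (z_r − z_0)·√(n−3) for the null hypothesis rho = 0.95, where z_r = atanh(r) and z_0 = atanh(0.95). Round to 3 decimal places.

-3.050

z_r = atanh(0.70) = 0.867301,  z_0 = atanh(0.95) = 1.831781
SE = 1/√(n−3) = 1/√10 = 0.316228
z = (z_r − z_0)/SE = (0.867301 − 1.831781) / 0.316228 = -0.964480 / 0.316228 = -3.050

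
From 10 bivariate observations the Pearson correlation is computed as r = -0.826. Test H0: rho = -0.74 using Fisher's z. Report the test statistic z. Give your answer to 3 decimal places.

-0.595

Fisher z: atanh(-0.826) = -1.175414, atanh(-0.74) = -0.950479
z = (z_r − z_0)·√(n−3) = (-1.175414 − (-0.950479))·√7 = -0.224935 · 2.645751 = -0.595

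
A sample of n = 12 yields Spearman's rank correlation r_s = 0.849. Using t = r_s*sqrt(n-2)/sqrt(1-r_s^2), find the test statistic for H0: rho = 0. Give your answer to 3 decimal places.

5.081

1 − r_s² = 1 − 0.720801 = 0.279199;  √(1−r_s²) = 0.528393
√(n−2) = √10 = 3.162278
t = r_s·√(n−2)/√(1−r_s²) = 0.849 · 3.162278 / 0.528393 = 5.081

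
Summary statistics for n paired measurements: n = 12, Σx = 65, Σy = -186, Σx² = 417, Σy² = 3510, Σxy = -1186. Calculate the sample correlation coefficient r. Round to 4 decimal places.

Numerator: nΣxy − (Σx)(Σy) = 12·(-1186) − (65)(-186) = -2142
Denominator: √[(nΣx²−(Σx)²)(nΣy²−(Σy)²)]
  nΣx²−(Σx)² = 12·417 − 4225 = 779;  nΣy²−(Σy)² = 12·3510 − 34596 = 7524
  √(779·7524) = √5861196 = 2420.9907
r = -2142 / 2420.9907 = -0.8848

-0.8848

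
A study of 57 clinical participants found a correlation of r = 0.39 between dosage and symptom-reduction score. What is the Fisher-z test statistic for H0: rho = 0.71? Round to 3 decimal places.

z_r = atanh(0.39) = 0.411800,  z_0 = atanh(0.71) = 0.887184
SE = 1/√(n−3) = 1/√54 = 0.136083
z = (z_r − z_0)/SE = (0.411800 − 0.887184) / 0.136083 = -0.475384 / 0.136083 = -3.493

-3.493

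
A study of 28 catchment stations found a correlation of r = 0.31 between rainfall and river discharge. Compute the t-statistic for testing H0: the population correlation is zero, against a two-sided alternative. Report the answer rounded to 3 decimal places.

1.663

1 − r² = 1 − 0.0961 = 0.9039;  √(1−r²) = 0.950737
√(n−2) = √26 = 5.099020
t = r·√(n−2)/√(1−r²) = 0.31 · 5.099020 / 0.950737 = 1.663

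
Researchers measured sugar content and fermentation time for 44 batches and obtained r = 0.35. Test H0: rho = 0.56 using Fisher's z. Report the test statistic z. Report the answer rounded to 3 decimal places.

-1.712

z_r = atanh(0.35) = 0.365444,  z_0 = atanh(0.56) = 0.632833
SE = 1/√(n−3) = 1/√41 = 0.156174
z = (z_r − z_0)/SE = (0.365444 − 0.632833) / 0.156174 = -0.267389 / 0.156174 = -1.712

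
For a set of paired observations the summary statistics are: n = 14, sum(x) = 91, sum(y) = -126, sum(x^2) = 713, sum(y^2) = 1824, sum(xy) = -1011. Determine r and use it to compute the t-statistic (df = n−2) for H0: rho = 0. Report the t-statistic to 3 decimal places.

-3.069

Numerator: nΣxy − (Σx)(Σy) = 14·(-1011) − (91)(-126) = -2688
Denominator: √[(nΣx²−(Σx)²)(nΣy²−(Σy)²)]
  nΣx²−(Σx)² = 14·713 − 8281 = 1701;  nΣy²−(Σy)² = 14·1824 − 15876 = 9660
  √(1701·9660) = √16431660 = 4053.5984
r = -2688 / 4053.5984 = -0.6631
t = r·√(n−2)/√(1−r²) = -0.6631·√12 / √(1−0.439702) = -2.297046 / 0.748531 = -3.069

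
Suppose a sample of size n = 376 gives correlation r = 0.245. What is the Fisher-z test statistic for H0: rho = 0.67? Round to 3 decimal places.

-10.828

Fisher z: atanh(0.245) = 0.250087, atanh(0.67) = 0.810743
z = (z_r − z_0)·√(n−3) = (0.250087 − 0.810743)·√373 = -0.560656 · 19.313208 = -10.828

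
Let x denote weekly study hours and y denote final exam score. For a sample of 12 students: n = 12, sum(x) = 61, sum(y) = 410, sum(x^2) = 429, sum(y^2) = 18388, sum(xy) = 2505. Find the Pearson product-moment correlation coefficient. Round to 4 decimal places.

0.5831

Numerator: nΣxy − (Σx)(Σy) = 12·2505 − (61)(410) = 5050
Denominator: √[(nΣx²−(Σx)²)(nΣy²−(Σy)²)]
  nΣx²−(Σx)² = 12·429 − 3721 = 1427;  nΣy²−(Σy)² = 12·18388 − 168100 = 52556
  √(1427·52556) = √74997412 = 8660.1046
r = 5050 / 8660.1046 = 0.5831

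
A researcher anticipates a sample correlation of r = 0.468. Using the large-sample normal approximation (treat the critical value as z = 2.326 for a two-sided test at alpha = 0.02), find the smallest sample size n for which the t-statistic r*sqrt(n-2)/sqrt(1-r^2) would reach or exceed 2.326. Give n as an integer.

r√(n−2)/√(1−r²) ≥ 2.326  ⇔  n−2 ≥ (2.326)²·(1−r²)/r²
(1−r²)/r² = (1−0.219024)/0.219024 = 3.5657
n ≥ 2 + 5.410276·3.5657 = 2 + 19.2914 = 21.2914
⌈21.2914⌉ = 22

22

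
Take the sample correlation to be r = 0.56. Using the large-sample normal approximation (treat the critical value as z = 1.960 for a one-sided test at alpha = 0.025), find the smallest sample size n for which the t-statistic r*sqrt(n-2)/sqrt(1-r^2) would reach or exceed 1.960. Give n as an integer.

11

r√(n−2)/√(1−r²) ≥ 1.960  ⇔  n−2 ≥ (1.960)²·(1−r²)/r²
(1−r²)/r² = (1−0.3136)/0.3136 = 2.1888
n ≥ 2 + 3.8416·2.1888 = 2 + 8.4085 = 10.4085
⌈10.4085⌉ = 11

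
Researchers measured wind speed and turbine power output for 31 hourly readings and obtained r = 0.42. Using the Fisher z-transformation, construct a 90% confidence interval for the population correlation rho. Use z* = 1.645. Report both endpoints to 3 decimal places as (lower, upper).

(0.136, 0.640)

Fisher z: z_r = atanh(r) = ½·ln((1+0.42)/(1−0.42)) = 0.447692
SE(z) = 1/√(n−3) = 1/√28 = 0.188982
90% ⇒ z* = 1.645; margin = 1.645·0.188982 = 0.310875
CI on z-scale: (0.136817, 0.758567)
Back-transform: tanh(0.136817) = 0.135970, tanh(0.758567) = 0.640232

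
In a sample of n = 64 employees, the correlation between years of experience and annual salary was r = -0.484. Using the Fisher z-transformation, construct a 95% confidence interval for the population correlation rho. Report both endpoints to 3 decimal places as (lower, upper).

Fisher z: z_r = atanh(r) = ½·ln((1+(-0.484))/(1−(-0.484))) = -0.528195
SE(z) = 1/√(n−3) = 1/√61 = 0.128037
95% ⇒ z* = 1.960; margin = 1.960·0.128037 = 0.250953
CI on z-scale: (-0.779148, -0.277242)
Back-transform: tanh(-0.779148) = -0.652217, tanh(-0.277242) = -0.270351

(-0.652, -0.270)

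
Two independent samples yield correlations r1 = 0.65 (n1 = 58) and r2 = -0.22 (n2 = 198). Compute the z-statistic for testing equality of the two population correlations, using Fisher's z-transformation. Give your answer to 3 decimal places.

6.543

z1 = atanh(0.65) = 0.775299,  z2 = atanh(-0.22) = -0.223656
SE = √(1/(n1−3) + 1/(n2−3)) = √(1/55 + 1/195) = √(0.0181818 + 0.0051282) = √0.0233100 = 0.152676
z = (z1 − z2)/SE = (0.775299 − (-0.223656)) / 0.152676 = 0.998955 / 0.152676 = 6.543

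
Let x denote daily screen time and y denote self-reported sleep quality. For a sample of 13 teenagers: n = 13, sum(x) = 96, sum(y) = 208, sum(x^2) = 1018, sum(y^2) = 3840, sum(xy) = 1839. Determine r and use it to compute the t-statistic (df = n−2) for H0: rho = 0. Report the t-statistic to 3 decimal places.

3.899

S_xy = nΣxy − ΣxΣy = 13·1839 − 96·208 = 23907 − 19968 = 3939
S_xx = nΣx² − (Σx)² = 13·1018 − 96² = 13234 − 9216 = 4018
S_yy = nΣy² − (Σy)² = 13·3840 − 208² = 49920 − 43264 = 6656
r = S_xy / √(S_xx·S_yy) = 3939 / √(4018·6656) = 3939 / √26743808 = 3939 / 5171.4416 = 0.7617
t = r·√(n−2)/√(1−r²) = 0.7617·√11 / √(1−0.580187) = 2.526273 / 0.647930 = 3.899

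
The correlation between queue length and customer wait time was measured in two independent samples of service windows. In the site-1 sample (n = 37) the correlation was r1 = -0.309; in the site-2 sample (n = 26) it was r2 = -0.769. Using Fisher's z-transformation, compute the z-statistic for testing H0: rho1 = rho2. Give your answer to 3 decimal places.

z1 = atanh(-0.309) = -0.319439,  z2 = atanh(-0.769) = -1.017876
SE = √(1/(n1−3) + 1/(n2−3)) = √(1/34 + 1/23) = √(0.0294118 + 0.0434783) = √0.0728901 = 0.269982
z = (z1 − z2)/SE = (-0.319439 − (-1.017876)) / 0.269982 = 0.698437 / 0.269982 = 2.587

2.587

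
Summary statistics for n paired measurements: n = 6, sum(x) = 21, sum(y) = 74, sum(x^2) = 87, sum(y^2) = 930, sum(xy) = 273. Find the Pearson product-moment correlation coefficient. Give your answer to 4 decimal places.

0.9152

S_xy = nΣxy − ΣxΣy = 6·273 − 21·74 = 1638 − 1554 = 84
S_xx = nΣx² − (Σx)² = 6·87 − 21² = 522 − 441 = 81
S_yy = nΣy² − (Σy)² = 6·930 − 74² = 5580 − 5476 = 104
r = S_xy / √(S_xx·S_yy) = 84 / √(81·104) = 84 / √8424 = 84 / 91.7824 = 0.9152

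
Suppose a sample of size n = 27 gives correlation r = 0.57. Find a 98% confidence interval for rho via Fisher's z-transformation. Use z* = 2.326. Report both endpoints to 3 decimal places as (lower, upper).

z_r = atanh(0.57) = 0.647523;  SE = 1/√(n−3) = 1/√24 = 0.204124
z-limits: 0.647523 ± 2.326·0.204124 = 0.647523 ± 0.474792 = [0.172731, 1.122315]
ρ-limits: (tanh 0.172731, tanh 1.122315) = (0.171, 0.808)

(0.171, 0.808)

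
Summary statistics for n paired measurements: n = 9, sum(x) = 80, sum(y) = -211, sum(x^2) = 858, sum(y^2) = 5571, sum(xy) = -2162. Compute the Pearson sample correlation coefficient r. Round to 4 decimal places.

Numerator: nΣxy − (Σx)(Σy) = 9·(-2162) − (80)(-211) = -2578
Denominator: √[(nΣx²−(Σx)²)(nΣy²−(Σy)²)]
  nΣx²−(Σx)² = 9·858 − 6400 = 1322;  nΣy²−(Σy)² = 9·5571 − 44521 = 5618
  √(1322·5618) = √7426996 = 2725.2515
r = -2578 / 2725.2515 = -0.9460

-0.9460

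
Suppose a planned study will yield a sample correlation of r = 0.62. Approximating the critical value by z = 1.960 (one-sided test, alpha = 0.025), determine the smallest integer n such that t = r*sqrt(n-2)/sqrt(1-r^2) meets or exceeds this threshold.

9

r√(n−2)/√(1−r²) ≥ 1.960  ⇔  n−2 ≥ (1.960)²·(1−r²)/r²
(1−r²)/r² = (1−0.3844)/0.3844 = 1.6015
n ≥ 2 + 3.8416·1.6015 = 2 + 6.1523 = 8.1523
⌈8.1523⌉ = 9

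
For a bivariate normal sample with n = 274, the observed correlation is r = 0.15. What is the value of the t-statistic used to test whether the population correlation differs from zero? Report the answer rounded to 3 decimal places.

t = r·√(n−2) / √(1−r²) with r = 0.15, n = 274
  = 0.15·√272 / √(1 − 0.0225)
  = 0.15·16.492423 / 0.988686
  = 2.473863 / 0.988686 = 2.502

2.502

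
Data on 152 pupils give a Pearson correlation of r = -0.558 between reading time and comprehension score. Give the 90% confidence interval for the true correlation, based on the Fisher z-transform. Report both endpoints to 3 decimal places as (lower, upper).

(-0.644, -0.458)

z_r = atanh(-0.558) = -0.629924;  SE = 1/√(n−3) = 1/√149 = 0.081923
z-limits: -0.629924 ± 1.645·0.081923 = -0.629924 ± 0.134763 = [-0.764687, -0.495161]
ρ-limits: (tanh -0.764687, tanh -0.495161) = (-0.644, -0.458)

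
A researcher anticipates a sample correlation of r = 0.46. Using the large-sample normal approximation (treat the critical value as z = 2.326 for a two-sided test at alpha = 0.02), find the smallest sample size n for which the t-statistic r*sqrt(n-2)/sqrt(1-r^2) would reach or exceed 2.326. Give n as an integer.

23

r√(n−2)/√(1−r²) ≥ 2.326  ⇔  n−2 ≥ (2.326)²·(1−r²)/r²
(1−r²)/r² = (1−0.2116)/0.2116 = 3.7259
n ≥ 2 + 5.410276·3.7259 = 2 + 20.1581 = 22.1581
⌈22.1581⌉ = 23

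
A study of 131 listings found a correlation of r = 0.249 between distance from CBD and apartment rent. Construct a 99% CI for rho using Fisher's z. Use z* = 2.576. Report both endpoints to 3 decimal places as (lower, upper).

(0.027, 0.448)

z_r = atanh(0.249) = 0.254346;  SE = 1/√(n−3) = 1/√128 = 0.088388
z-limits: 0.254346 ± 2.576·0.088388 = 0.254346 ± 0.227687 = [0.026659, 0.482033]
ρ-limits: (tanh 0.026659, tanh 0.482033) = (0.027, 0.448)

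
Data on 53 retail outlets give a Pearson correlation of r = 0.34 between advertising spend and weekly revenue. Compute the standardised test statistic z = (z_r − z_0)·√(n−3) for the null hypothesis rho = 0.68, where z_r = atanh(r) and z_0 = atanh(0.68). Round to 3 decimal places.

z_r = atanh(0.34) = 0.354093,  z_0 = atanh(0.68) = 0.829114
SE = 1/√(n−3) = 1/√50 = 0.141421
z = (z_r − z_0)/SE = (0.354093 − 0.829114) / 0.141421 = -0.475021 / 0.141421 = -3.359

-3.359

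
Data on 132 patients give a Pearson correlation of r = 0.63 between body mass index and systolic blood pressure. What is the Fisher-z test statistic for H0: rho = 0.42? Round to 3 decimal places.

Fisher z: atanh(0.63) = 0.741416, atanh(0.42) = 0.447692
z = (z_r − z_0)·√(n−3) = (0.741416 − 0.447692)·√129 = 0.293724 · 11.357817 = 3.336

3.336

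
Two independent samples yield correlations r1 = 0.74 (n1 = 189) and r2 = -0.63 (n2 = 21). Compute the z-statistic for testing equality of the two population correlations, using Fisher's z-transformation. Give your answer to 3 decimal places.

Fisher z-transforms: z1 = atanh(0.74) = 0.950479, z2 = atanh(-0.63) = -0.741416; difference d = 1.691895
Var(d) = 1/186 + 1/18 = 0.0053763 + 0.0555556 = 0.0609319
z = d/√Var(d) = 1.691895 / √0.0609319 = 1.691895 / 0.246844 = 6.854

6.854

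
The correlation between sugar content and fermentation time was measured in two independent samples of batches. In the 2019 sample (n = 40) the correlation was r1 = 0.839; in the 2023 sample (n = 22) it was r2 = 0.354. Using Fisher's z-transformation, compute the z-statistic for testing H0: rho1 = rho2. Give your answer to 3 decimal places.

3.004

z1 = atanh(0.839) = 1.217786,  z2 = atanh(0.354) = 0.370009
SE = √(1/(n1−3) + 1/(n2−3)) = √(1/37 + 1/19) = √(0.0270270 + 0.0526316) = √0.0796586 = 0.282239
z = (z1 − z2)/SE = (1.217786 − 0.370009) / 0.282239 = 0.847777 / 0.282239 = 3.004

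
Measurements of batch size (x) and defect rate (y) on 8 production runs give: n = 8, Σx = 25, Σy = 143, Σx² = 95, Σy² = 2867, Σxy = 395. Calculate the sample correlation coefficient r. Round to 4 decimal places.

Numerator: nΣxy − (Σx)(Σy) = 8·395 − (25)(143) = -415
Denominator: √[(nΣx²−(Σx)²)(nΣy²−(Σy)²)]
  nΣx²−(Σx)² = 8·95 − 625 = 135;  nΣy²−(Σy)² = 8·2867 − 20449 = 2487
  √(135·2487) = √335745 = 579.4351
r = -415 / 579.4351 = -0.7162

-0.7162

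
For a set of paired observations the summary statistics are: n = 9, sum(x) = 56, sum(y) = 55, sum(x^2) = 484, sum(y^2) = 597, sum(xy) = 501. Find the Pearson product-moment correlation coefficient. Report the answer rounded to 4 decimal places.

0.8443

S_xy = nΣxy − ΣxΣy = 9·501 − 56·55 = 4509 − 3080 = 1429
S_xx = nΣx² − (Σx)² = 9·484 − 56² = 4356 − 3136 = 1220
S_yy = nΣy² − (Σy)² = 9·597 − 55² = 5373 − 3025 = 2348
r = S_xy / √(S_xx·S_yy) = 1429 / √(1220·2348) = 1429 / √2864560 = 1429 / 1692.5011 = 0.8443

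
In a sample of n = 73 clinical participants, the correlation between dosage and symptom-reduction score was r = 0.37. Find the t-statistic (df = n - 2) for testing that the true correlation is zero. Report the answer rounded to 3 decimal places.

1 − r² = 1 − 0.1369 = 0.8631;  √(1−r²) = 0.929032
√(n−2) = √71 = 8.426150
t = r·√(n−2)/√(1−r²) = 0.37 · 8.426150 / 0.929032 = 3.356

3.356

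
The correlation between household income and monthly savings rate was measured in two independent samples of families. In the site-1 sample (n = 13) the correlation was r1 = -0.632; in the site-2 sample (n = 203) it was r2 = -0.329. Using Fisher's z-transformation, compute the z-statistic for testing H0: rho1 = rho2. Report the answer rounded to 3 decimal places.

-1.244

Fisher z-transforms: z1 = atanh(-0.632) = -0.744739, z2 = atanh(-0.329) = -0.341706; difference d = -0.403033
Var(d) = 1/10 + 1/200 = 0.1000000 + 0.0050000 = 0.1050000
z = d/√Var(d) = -0.403033 / √0.1050000 = -0.403033 / 0.324037 = -1.244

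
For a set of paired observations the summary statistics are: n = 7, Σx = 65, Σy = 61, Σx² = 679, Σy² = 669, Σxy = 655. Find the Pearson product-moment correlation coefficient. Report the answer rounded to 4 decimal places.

Numerator: nΣxy − (Σx)(Σy) = 7·655 − (65)(61) = 620
Denominator: √[(nΣx²−(Σx)²)(nΣy²−(Σy)²)]
  nΣx²−(Σx)² = 7·679 − 4225 = 528;  nΣy²−(Σy)² = 7·669 − 3721 = 962
  √(528·962) = √507936 = 712.6963
r = 620 / 712.6963 = 0.8699

0.8699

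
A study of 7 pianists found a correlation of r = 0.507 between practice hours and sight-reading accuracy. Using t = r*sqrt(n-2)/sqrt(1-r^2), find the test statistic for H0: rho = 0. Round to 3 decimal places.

t = r·√(n−2) / √(1−r²) with r = 0.507, n = 7
  = 0.507·√5 / √(1 − 0.257049)
  = 0.507·2.236068 / 0.861946
  = 1.133686 / 0.861946 = 1.315

1.315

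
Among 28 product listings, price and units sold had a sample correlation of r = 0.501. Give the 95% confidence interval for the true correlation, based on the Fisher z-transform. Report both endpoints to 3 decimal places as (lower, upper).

Fisher z: z_r = atanh(r) = ½·ln((1+0.501)/(1−0.501)) = 0.550640
SE(z) = 1/√(n−3) = 1/√25 = 0.200000
95% ⇒ z* = 1.960; margin = 1.960·0.200000 = 0.392000
CI on z-scale: (0.158640, 0.942640)
Back-transform: tanh(0.158640) = 0.157322, tanh(0.942640) = 0.736433

(0.157, 0.736)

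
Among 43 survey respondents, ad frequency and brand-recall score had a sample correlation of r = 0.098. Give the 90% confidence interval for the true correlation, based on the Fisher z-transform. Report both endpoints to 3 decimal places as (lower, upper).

Fisher z: z_r = atanh(r) = ½·ln((1+0.098)/(1−0.098)) = 0.098316
SE(z) = 1/√(n−3) = 1/√40 = 0.158114
90% ⇒ z* = 1.645; margin = 1.645·0.158114 = 0.260098
CI on z-scale: (-0.161782, 0.358414)
Back-transform: tanh(-0.161782) = -0.160385, tanh(0.358414) = 0.343816

(-0.160, 0.344)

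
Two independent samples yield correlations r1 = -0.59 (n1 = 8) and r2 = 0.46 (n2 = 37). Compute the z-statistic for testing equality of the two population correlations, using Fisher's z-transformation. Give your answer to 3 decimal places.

-2.453

z1 = atanh(-0.59) = -0.677666,  z2 = atanh(0.46) = 0.497311
SE = √(1/(n1−3) + 1/(n2−3)) = √(1/5 + 1/34) = √(0.2000000 + 0.0294118) = √0.2294118 = 0.478970
z = (z1 − z2)/SE = (-0.677666 − 0.497311) / 0.478970 = -1.174977 / 0.478970 = -2.453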